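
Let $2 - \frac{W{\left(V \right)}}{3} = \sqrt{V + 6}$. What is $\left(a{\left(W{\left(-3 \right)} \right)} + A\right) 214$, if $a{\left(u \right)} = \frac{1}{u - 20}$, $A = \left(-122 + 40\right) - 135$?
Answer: $- \frac{7851018}{169} + \frac{642 \sqrt{3}}{169} \approx -46449.0$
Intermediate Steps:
$W{\left(V \right)} = 6 - 3 \sqrt{6 + V}$ ($W{\left(V \right)} = 6 - 3 \sqrt{V + 6} = 6 - 3 \sqrt{6 + V}$)
$A = -217$ ($A = -82 - 135 = -217$)
$a{\left(u \right)} = \frac{1}{-20 + u}$
$\left(a{\left(W{\left(-3 \right)} \right)} + A\right) 214 = \left(\frac{1}{-20 + \left(6 - 3 \sqrt{6 - 3}\right)} - 217\right) 214 = \left(\frac{1}{-20 + \left(6 - 3 \sqrt{3}\right)} - 217\right) 214 = \left(\frac{1}{-14 - 3 \sqrt{3}} - 217\right) 214 = \left(-217 + \frac{1}{-14 - 3 \sqrt{3}}\right) 214 = -46438 + \frac{214}{-14 - 3 \sqrt{3}}$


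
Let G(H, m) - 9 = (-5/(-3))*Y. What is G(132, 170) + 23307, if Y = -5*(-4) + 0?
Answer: 70048/3 ≈ 23349.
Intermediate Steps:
Y = 20 (Y = 20 + 0 = 20)
G(H, m) = 127/3 (G(H, m) = 9 - 5/(-3)*20 = 9 - 5*(-⅓)*20 = 9 + (5/3)*20 = 9 + 100/3 = 127/3)
G(132, 170) + 23307 = 127/3 + 23307 = 70048/3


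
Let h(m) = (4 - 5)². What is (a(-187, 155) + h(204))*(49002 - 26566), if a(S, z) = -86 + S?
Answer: -6102592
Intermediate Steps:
h(m) = 1 (h(m) = (-1)² = 1)
(a(-187, 155) + h(204))*(49002 - 26566) = ((-86 - 187) + 1)*(49002 - 26566) = (-273 + 1)*22436 = -272*22436 = -6102592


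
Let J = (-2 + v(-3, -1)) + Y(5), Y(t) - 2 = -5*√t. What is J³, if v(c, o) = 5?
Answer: 2000 - 1000*√5 ≈ -236.07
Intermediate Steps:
Y(t) = 2 - 5*√t
J = 5 - 5*√5 (J = (-2 + 5) + (2 - 5*√5) = 3 + (2 - 5*√5) = 5 - 5*√5 ≈ -6.1803)
J³ = (5 - 5*√5)³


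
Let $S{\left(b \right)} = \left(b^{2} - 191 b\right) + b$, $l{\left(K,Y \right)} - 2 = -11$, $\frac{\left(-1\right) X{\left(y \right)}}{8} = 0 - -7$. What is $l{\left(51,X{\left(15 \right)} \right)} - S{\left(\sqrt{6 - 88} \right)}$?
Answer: $73 + 190 i \sqrt{82} \approx 73.0 + 1720.5 i$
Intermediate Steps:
$X{\left(y \right)} = -56$ ($X{\left(y \right)} = - 8 \left(0 - -7\right) = - 8 \left(0 + 7\right) = \left(-8\right) 7 = -56$)
$l{\left(K,Y \right)} = -9$ ($l{\left(K,Y \right)} = 2 - 11 = -9$)
$S{\left(b \right)} = b^{2} - 190 b$
$l{\left(51,X{\left(15 \right)} \right)} - S{\left(\sqrt{6 - 88} \right)} = -9 - \sqrt{6 - 88} \left(-190 + \sqrt{6 - 88}\right) = -9 - \sqrt{-82} \left(-190 + \sqrt{-82}\right) = -9 - i \sqrt{82} \left(-190 + i \sqrt{82}\right)$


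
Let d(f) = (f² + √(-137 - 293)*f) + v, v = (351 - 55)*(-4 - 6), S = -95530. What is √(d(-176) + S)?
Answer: √(-67514 - 176*I*√430) ≈ 7.02 - 259.93*I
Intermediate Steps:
v = -2960 (v = 296*(-10) = -2960)
d(f) = -2960 + f² + I*f*√430 (d(f) = (f² + √(-137 - 293)*f) - 2960 = (f² + √(-430)*f) - 2960 = (f² + (I*√430)*f) - 2960 = (f² + I*f*√430) - 2960 = -2960 + f² + I*f*√430)
√(d(-176) + S) = √((-2960 + (-176)² + I*(-176)*√430) - 95530) = √((-2960 + 30976 - 176*I*√430) - 95530) = √((28016 - 176*I*√430) - 95530) = √(-67514 - 176*I*√430)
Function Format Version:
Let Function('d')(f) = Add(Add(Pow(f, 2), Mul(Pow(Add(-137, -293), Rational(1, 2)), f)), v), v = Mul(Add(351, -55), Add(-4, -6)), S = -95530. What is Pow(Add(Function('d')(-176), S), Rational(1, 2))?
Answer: Pow(Add(-67514, Mul(-176, I, Pow(430, Rational(1, 2)))), Rational(1, 2)) ≈ Add(7.020, Mul(-259.93, I))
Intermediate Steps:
v = -2960 (v = Mul(296, -10) = -2960)
Function('d')(f) = Add(-2960, Pow(f, 2), Mul(I, f, Pow(430, Rational(1, 2)))) (Function('d')(f) = Add(Add(Pow(f, 2), Mul(Pow(Add(-137, -293), Rational(1, 2)), f)), -2960) = Add(Add(Pow(f, 2), Mul(Pow(-430, Rational(1, 2)), f)), -2960) = Add(Add(Pow(f, 2), Mul(Mul(I, Pow(430, Rational(1, 2))), f)), -2960) = Add(Add(Pow(f, 2), Mul(I, f, Pow(430, Rational(1, 2)))), -2960) = Add(-2960, Pow(f, 2), Mul(I, f, Pow(430, Rational(1, 2)))))
Pow(Add(Function('d')(-176), S), Rational(1, 2)) = Pow(Add(Add(-2960, Pow(-176, 2), Mul(I, -176, Pow(430, Rational(1, 2)))), -95530), Rational(1, 2)) = Pow(Add(Add(-2960, 30976, Mul(-176, I, Pow(430, Rational(1, 2)))), -95530), Rational(1, 2)) = Pow(Add(Add(28016, Mul(-176, I, Pow(430, Rational(1, 2)))), -95530), Rational(1, 2)) = Pow(Add(-67514, Mul(-176, I, Pow(430, Rational(1, 2)))), Rational(1, 2))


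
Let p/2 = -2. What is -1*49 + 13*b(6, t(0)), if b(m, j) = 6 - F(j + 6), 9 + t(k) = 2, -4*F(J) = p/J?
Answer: 42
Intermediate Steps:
p = -4 (p = 2*(-2) = -4)
F(J) = 1/J (F(J) = -(-1)/J = 1/J)
t(k) = -7 (t(k) = -9 + 2 = -7)
b(m, j) = 6 - 1/(6 + j) (b(m, j) = 6 - 1/(j + 6) = 6 - 1/(6 + j))
-1*49 + 13*b(6, t(0)) = -1*49 + 13*((35 + 6*(-7))/(6 - 7)) = -49 + 13*((35 - 42)/(-1)) = -49 + 13*(-1*(-7)) = -49 + 13*7 = -49 + 91 = 42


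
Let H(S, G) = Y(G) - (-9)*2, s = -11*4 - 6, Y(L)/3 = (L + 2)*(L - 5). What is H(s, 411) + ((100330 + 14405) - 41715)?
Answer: 576072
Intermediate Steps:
Y(L) = 3*(-5 + L)*(2 + L) (Y(L) = 3*((L + 2)*(L - 5)) = 3*((2 + L)*(-5 + L)) = 3*((-5 + L)*(2 + L)) = 3*(-5 + L)*(2 + L))
s = -50 (s = -44 - 6 = -50)
H(S, G) = -12 - 9*G + 3*G² (H(S, G) = (-30 - 9*G + 3*G²) - (-9)*2 = (-30 - 9*G + 3*G²) - 9*(-2) = (-30 - 9*G + 3*G²) + 18 = -12 - 9*G + 3*G²)
H(s, 411) + ((100330 + 14405) - 41715) = (-12 - 9*411 + 3*411²) + ((100330 + 14405) - 41715) = (-12 - 3699 + 3*168921) + (114735 - 41715) = (-12 - 3699 + 506763) + 73020 = 503052 + 73020 = 576072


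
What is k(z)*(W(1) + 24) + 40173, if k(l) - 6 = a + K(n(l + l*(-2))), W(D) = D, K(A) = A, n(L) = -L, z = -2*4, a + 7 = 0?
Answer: 39948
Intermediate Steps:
a = -7 (a = -7 + 0 = -7)
z = -8
k(l) = -1 + l (k(l) = 6 + (-7 - (l + l*(-2))) = 6 + (-7 - (l - 2*l)) = 6 + (-7 - (-1)*l) = 6 + (-7 + l) = -1 + l)
k(z)*(W(1) + 24) + 40173 = (-1 - 8)*(1 + 24) + 40173 = -9*25 + 40173 = -225 + 40173 = 39948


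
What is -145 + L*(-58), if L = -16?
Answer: 783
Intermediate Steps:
-145 + L*(-58) = -145 - 16*(-58) = -145 + 928 = 783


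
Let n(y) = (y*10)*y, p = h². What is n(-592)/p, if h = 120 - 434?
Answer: 876160/24649 ≈ 35.545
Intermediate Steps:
h = -314
p = 98596 (p = (-314)² = 98596)
n(y) = 10*y² (n(y) = (10*y)*y = 10*y²)
n(-592)/p = (10*(-592)²)/98596 = (10*350464)*(1/98596) = 3504640*(1/98596) = 876160/24649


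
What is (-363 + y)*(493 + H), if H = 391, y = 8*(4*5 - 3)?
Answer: -200668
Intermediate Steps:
y = 136 (y = 8*(20 - 3) = 8*17 = 136)
(-363 + y)*(493 + H) = (-363 + 136)*(493 + 391) = -227*884 = -200668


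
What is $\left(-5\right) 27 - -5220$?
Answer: $5085$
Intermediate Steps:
$\left(-5\right) 27 - -5220 = -135 + 5220 = 5085$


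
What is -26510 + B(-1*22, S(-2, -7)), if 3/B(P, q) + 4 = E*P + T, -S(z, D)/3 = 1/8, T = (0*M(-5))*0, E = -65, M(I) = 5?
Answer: -37803257/1426 ≈ -26510.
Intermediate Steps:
T = 0 (T = (0*5)*0 = 0*0 = 0)
S(z, D) = -3/8
B(P, q) = 3/(-4 - 65*P) (B(P, q) = 3/(-4 + (-65*P + 0)) = 3/(-4 - 65*P))
-26510 + B(-1*22, S(-2, -7)) = -26510 - 3/(4 + 65*(-1*22)) = -26510 - 3/(4 + 65*(-22)) = -26510 - 3/(4 - 1430) = -26510 - 3/(-1426) = -26510 - 3*(-1/1426) = -26510 + 3/1426 = -37803257/1426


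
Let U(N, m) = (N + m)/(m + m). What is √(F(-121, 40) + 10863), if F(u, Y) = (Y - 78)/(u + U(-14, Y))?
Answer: √253114465767/4827 ≈ 104.23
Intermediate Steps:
U(N, m) = (N + m)/(2*m) (U(N, m) = (N + m)/((2*m)) = (N + m)*(1/(2*m)) = (N + m)/(2*m))
F(u, Y) = (-78 + Y)/(u + (-14 + Y)/(2*Y)) (F(u, Y) = (Y - 78)/(u + (-14 + Y)/(2*Y)) = (-78 + Y)/(u + (-14 + Y)/(2*Y)))
√(F(-121, 40) + 10863) = √(2*40*(-78 + 40)/(-14 + 40 + 2*40*(-121)) + 10863) = √(2*40*(-38)/(-14 + 40 - 9680) + 10863) = √(2*40*(-38)/(-9654) + 10863) = √(2*40*(-1/9654)*(-38) + 10863) = √(1520/4827 + 10863) = √(52437221/4827) = √253114465767/4827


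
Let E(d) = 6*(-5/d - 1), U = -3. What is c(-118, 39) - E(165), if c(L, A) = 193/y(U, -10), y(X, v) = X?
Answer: -1919/33 ≈ -58.151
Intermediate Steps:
c(L, A) = -193/3 (c(L, A) = 193/(-3) = 193*(-⅓) = -193/3)
E(d) = -6 - 30/d (E(d) = 6*(-1 - 5/d) = -6 - 30/d)
c(-118, 39) - E(165) = -193/3 - (-6 - 30/165) = -193/3 - (-6 - 30*1/165) = -193/3 - (-6 - 2/11) = -193/3 - 1*(-68/11) = -193/3 + 68/11 = -1919/33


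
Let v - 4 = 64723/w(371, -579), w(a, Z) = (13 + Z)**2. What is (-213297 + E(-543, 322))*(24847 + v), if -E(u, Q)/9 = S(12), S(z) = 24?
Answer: -1699826459478327/320356 ≈ -5.3061e+9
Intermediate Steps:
E(u, Q) = -216 (E(u, Q) = -9*24 = -216)
v = 1346147/320356 (v = 4 + 64723/((13 - 579)**2) = 4 + 64723/((-566)**2) = 4 + 64723/320356 = 1346147/320356 ≈ 4.2020)
(-213297 + E(-543, 322))*(24847 + v) = (-213297 - 216)*(24847 + 1346147/320356) = -213513*7961231679/320356 = -1699826459478327/320356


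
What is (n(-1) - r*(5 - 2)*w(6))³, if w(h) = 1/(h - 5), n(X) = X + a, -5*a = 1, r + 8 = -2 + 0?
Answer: 2985984/125 ≈ 23888.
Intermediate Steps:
r = -10 (r = -8 + (-2 + 0) = -8 - 2 = -10)
a = -⅕ (a = -⅕*1 = -⅕ ≈ -0.20000)
n(X) = -⅕ + X (n(X) = X - ⅕ = -⅕ + X)
w(h) = 1/(-5 + h)
(n(-1) - r*(5 - 2)*w(6))³ = ((-⅕ - 1) - (-10*(5 - 2))/(-5 + 6))³ = (-6/5 - (-10*3)/1)³ = (-6/5 - (-30))³ = (-6/5 - 1*(-30))³ = (-6/5 + 30)³ = (144/5)³ = 2985984/125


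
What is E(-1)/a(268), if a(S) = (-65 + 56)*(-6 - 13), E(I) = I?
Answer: -1/171 ≈ -0.0058480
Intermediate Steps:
a(S) = 171 (a(S) = -9*(-19) = 171)
E(-1)/a(268) = -1/171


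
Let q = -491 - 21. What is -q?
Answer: 512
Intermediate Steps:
q = -512
-q = -1*(-512) = 512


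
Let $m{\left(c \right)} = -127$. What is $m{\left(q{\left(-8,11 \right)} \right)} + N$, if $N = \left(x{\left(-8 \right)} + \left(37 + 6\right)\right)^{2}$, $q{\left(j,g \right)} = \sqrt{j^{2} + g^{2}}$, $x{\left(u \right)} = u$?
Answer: $1098$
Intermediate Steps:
$q{\left(j,g \right)} = \sqrt{g^{2} + j^{2}}$
$N = 1225$ ($N = \left(-8 + \left(37 + 6\right)\right)^{2} = \left(-8 + 43\right)^{2} = 35^{2} = 1225$)
$m{\left(q{\left(-8,11 \right)} \right)} + N = -127 + 1225 = 1098$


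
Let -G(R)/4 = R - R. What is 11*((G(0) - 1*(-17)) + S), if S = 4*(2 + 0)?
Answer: 275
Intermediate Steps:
G(R) = 0 (G(R) = -4*(R - R) = -4*0 = 0)
S = 8 (S = 4*2 = 8)
11*((G(0) - 1*(-17)) + S) = 11*((0 - 1*(-17)) + 8) = 11*((0 + 17) + 8) = 11*(17 + 8) = 11*25 = 275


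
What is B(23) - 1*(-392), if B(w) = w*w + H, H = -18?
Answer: 903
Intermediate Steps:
B(w) = -18 + w² (B(w) = w*w - 18 = w² - 18 = -18 + w²)
B(23) - 1*(-392) = (-18 + 23²) - 1*(-392) = (-18 + 529) + 392 = 511 + 392 = 903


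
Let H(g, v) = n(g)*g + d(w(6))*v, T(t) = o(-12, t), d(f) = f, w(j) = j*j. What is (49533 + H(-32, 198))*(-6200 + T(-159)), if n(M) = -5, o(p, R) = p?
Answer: -352972052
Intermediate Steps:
w(j) = j²
T(t) = -12
H(g, v) = -5*g + 36*v (H(g, v) = -5*g + 6²*v = -5*g + 36*v)
(49533 + H(-32, 198))*(-6200 + T(-159)) = (49533 + (-5*(-32) + 36*198))*(-6200 - 12) = (49533 + (160 + 7128))*(-6212) = (49533 + 7288)*(-6212) = 56821*(-6212) = -352972052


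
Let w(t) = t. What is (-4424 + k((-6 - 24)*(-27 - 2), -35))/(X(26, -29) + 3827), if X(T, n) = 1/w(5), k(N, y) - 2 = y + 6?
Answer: -22255/19136 ≈ -1.1630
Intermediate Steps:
k(N, y) = 8 + y (k(N, y) = 2 + (y + 6) = 2 + (6 + y) = 8 + y)
X(T, n) = ⅕ (X(T, n) = 1/5 = ⅕)
(-4424 + k((-6 - 24)*(-27 - 2), -35))/(X(26, -29) + 3827) = (-4424 + (8 - 35))/(⅕ + 3827) = (-4424 - 27)/(19136/5) = -4451*5/19136 = -22255/19136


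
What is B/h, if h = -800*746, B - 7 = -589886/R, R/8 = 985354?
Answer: -27294969/2352237068800 ≈ -1.1604e-5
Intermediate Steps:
R = 7882832 (R = 8*985354 = 7882832)
B = 27294969/3941416 (B = 7 - 589886/7882832 = 7 - 589886*1/7882832 = 7 - 294943/3941416 = 27294969/3941416 ≈ 6.9252)
h = -596800
B/h = (27294969/3941416)/(-596800) = (27294969/3941416)*(-1/596800) = -27294969/2352237068800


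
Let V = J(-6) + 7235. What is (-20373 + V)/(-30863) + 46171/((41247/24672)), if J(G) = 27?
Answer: 1674168482213/60619341 ≈ 27618.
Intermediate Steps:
V = 7262 (V = 27 + 7235 = 7262)
(-20373 + V)/(-30863) + 46171/((41247/24672)) = (-20373 + 7262)/(-30863) + 46171/((41247/24672)) = -13111*(-1/30863) + 46171/((41247*(1/24672))) = 1873/4409 + 46171/(13749/8224) = 1873/4409 + 46171*(8224/13749) = 1873/4409 + 379710304/13749 = 1674168482213/60619341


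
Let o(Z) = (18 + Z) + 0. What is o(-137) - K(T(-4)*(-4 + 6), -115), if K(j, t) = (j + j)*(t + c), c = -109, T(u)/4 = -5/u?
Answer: 4361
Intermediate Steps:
T(u) = -20/u (T(u) = 4*(-5/u) = -20/u)
K(j, t) = 2*j*(-109 + t) (K(j, t) = (j + j)*(t - 109) = (2*j)*(-109 + t) = 2*j*(-109 + t))
o(Z) = 18 + Z
o(-137) - K(T(-4)*(-4 + 6), -115) = (18 - 137) - 2*(-20/(-4))*(-4 + 6)*(-109 - 115) = -119 - 2*-20*(-1/4)*2*(-224) = -119 - 2*5*2*(-224) = -119 - 2*10*(-224) = -119 - 1*(-4480) = -119 + 4480 = 4361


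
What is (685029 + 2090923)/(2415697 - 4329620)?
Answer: -2775952/1913923 ≈ -1.4504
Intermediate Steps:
(685029 + 2090923)/(2415697 - 4329620) = 2775952/(-1913923) = 2775952*(-1/1913923) = -2775952/1913923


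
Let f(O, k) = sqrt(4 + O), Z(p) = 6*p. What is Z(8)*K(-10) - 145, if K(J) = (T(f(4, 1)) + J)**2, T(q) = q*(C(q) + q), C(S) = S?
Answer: 1583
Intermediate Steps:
T(q) = 2*q**2 (T(q) = q*(q + q) = q*(2*q) = 2*q**2)
K(J) = (16 + J)**2 (K(J) = (2*(sqrt(4 + 4))**2 + J)**2 = (2*(sqrt(8))**2 + J)**2 = (2*(2*sqrt(2))**2 + J)**2 = (2*8 + J)**2 = (16 + J)**2)
Z(8)*K(-10) - 145 = (6*8)*(16 - 10)**2 - 145 = 48*6**2 - 145 = 48*36 - 145 = 1728 - 145 = 1583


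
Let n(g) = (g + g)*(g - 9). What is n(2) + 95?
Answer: 67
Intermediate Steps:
n(g) = 2*g*(-9 + g) (n(g) = (2*g)*(-9 + g) = 2*g*(-9 + g))
n(2) + 95 = 2*2*(-9 + 2) + 95 = 2*2*(-7) + 95 = -28 + 95 = 67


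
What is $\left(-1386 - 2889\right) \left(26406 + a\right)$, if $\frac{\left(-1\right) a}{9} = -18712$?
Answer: $-832829850$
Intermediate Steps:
$a = 168408$ ($a = \left(-9\right) \left(-18712\right) = 168408$)
$\left(-1386 - 2889\right) \left(26406 + a\right) = \left(-1386 - 2889\right) \left(26406 + 168408\right) = \left(-4275\right) 194814 = -832829850$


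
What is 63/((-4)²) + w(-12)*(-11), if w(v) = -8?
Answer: 1471/16 ≈ 91.938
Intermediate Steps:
63/((-4)²) + w(-12)*(-11) = 63/((-4)²) - 8*(-11) = 63/16 + 88 = 1471/16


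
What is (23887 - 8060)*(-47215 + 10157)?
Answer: -586516966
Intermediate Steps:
(23887 - 8060)*(-47215 + 10157) = 15827*(-37058) = -586516966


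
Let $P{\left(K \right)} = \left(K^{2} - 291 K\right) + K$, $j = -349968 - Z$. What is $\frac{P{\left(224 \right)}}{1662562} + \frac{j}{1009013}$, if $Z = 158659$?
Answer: $- \frac{39115507753}{76252121423} \approx -0.51298$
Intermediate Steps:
$j = -508627$ ($j = -349968 - 158659 = -508627$)
$P{\left(K \right)} = K^{2} - 290 K$
$\frac{P{\left(224 \right)}}{1662562} + \frac{j}{1009013} = \frac{224 \left(-290 + 224\right)}{1662562} - \frac{508627}{1009013} = 224 \left(-66\right) \frac{1}{1662562} - \frac{508627}{1009013} = \left(-14784\right) \frac{1}{1662562} - \frac{508627}{1009013} = - \frac{672}{75571} - \frac{508627}{1009013} = - \frac{39115507753}{76252121423}$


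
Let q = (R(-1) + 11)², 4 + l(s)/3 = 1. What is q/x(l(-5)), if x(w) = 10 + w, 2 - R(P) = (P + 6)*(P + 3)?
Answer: 9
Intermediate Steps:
R(P) = 2 - (3 + P)*(6 + P) (R(P) = 2 - (P + 6)*(P + 3) = 2 - (6 + P)*(3 + P) = 2 - (3 + P)*(6 + P))
l(s) = -9 (l(s) = -12 + 3*1 = -12 + 3 = -9)
q = 9 (q = ((-16 - 1*(-1)² - 9*(-1)) + 11)² = ((-16 - 1*1 + 9) + 11)² = ((-16 - 1 + 9) + 11)² = (-8 + 11)² = 3² = 9)
q/x(l(-5)) = 9/(10 - 9) = 9/1 = 9*1 = 9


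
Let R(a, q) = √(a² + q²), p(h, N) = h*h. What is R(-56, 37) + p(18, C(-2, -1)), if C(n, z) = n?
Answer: 324 + √4505 ≈ 391.12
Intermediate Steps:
p(h, N) = h²
R(-56, 37) + p(18, C(-2, -1)) = √((-56)² + 37²) + 18² = √(3136 + 1369) + 324 = √4505 + 324 = 324 + √4505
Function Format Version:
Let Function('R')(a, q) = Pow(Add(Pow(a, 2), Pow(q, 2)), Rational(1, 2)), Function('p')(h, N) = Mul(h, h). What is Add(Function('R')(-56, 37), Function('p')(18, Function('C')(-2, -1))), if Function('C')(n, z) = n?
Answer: Add(324, Pow(4505, Rational(1, 2))) ≈ 391.12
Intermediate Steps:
Function('p')(h, N) = Pow(h, 2)
Add(Function('R')(-56, 37), Function('p')(18, Function('C')(-2, -1))) = Add(Pow(Add(Pow(-56, 2), Pow(37, 2)), Rational(1, 2)), Pow(18, 2)) = Add(Pow(Add(3136, 1369), Rational(1, 2)), 324) = Add(Pow(4505, Rational(1, 2)), 324) = Add(324, Pow(4505, Rational(1, 2)))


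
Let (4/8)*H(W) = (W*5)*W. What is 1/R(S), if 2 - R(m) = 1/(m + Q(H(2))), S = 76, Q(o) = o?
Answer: 116/231 ≈ 0.50216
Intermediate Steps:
H(W) = 10*W**2 (H(W) = 2*((W*5)*W) = 2*((5*W)*W) = 2*(5*W**2) = 10*W**2)
R(m) = 2 - 1/(40 + m) (R(m) = 2 - 1/(m + 10*2**2) = 2 - 1/(m + 10*4) = 2 - 1/(m + 40) = 2 - 1/(40 + m))
1/R(S) = 1/((79 + 2*76)/(40 + 76)) = 1/((79 + 152)/116) = 1/((1/116)*231) = 1/(231/116) = 116/231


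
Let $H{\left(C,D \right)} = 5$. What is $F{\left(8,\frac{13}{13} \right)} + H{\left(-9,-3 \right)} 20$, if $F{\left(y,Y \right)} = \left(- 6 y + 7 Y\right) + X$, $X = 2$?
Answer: $61$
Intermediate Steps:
$F{\left(y,Y \right)} = 2 - 6 y + 7 Y$ ($F{\left(y,Y \right)} = \left(- 6 y + 7 Y\right) + 2 = 2 - 6 y + 7 Y$)
$F{\left(8,\frac{13}{13} \right)} + H{\left(-9,-3 \right)} 20 = \left(2 - 48 + 7 \cdot \frac{13}{13}\right) + 5 \cdot 20 = \left(2 - 48 + 7 \cdot 13 \cdot \frac{1}{13}\right) + 100 = \left(2 - 48 + 7 \cdot 1\right) + 100 = \left(2 - 48 + 7\right) + 100 = -39 + 100 = 61$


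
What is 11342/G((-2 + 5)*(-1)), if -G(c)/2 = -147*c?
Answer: -5671/441 ≈ -12.859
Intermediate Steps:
G(c) = 294*c (G(c) = -(-294)*c = 294*c)
11342/G((-2 + 5)*(-1)) = 11342/((294*((-2 + 5)*(-1)))) = 11342/((294*(3*(-1)))) = 11342/((294*(-3))) = 11342/(-882) = 11342*(-1/882) = -5671/441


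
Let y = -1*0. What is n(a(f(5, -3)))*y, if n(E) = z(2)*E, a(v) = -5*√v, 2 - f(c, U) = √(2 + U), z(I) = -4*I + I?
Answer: 0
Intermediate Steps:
z(I) = -3*I
f(c, U) = 2 - √(2 + U)
y = 0
n(E) = -6*E (n(E) = (-3*2)*E = -6*E)
n(a(f(5, -3)))*y = -(-30)*√(2 - √(2 - 3))*0 = -(-30)*√(2 - √(-1))*0 = -(-30)*√(2 - I)*0 = (30*√(2 - I))*0 = 0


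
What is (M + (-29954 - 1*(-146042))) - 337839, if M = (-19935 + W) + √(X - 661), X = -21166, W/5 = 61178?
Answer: 64204 + I*√21827 ≈ 64204.0 + 147.74*I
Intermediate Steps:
W = 305890 (W = 5*61178 = 305890)
M = 285955 + I*√21827 (M = (-19935 + 305890) + √(-21166 - 661) = 285955 + √(-21827) = 285955 + I*√21827 ≈ 2.8596e+5 + 147.74*I)
(M + (-29954 - 1*(-146042))) - 337839 = ((285955 + I*√21827) + (-29954 - 1*(-146042))) - 337839 = ((285955 + I*√21827) + (-29954 + 146042)) - 337839 = ((285955 + I*√21827) + 116088) - 337839 = (402043 + I*√21827) - 337839 = 64204 + I*√21827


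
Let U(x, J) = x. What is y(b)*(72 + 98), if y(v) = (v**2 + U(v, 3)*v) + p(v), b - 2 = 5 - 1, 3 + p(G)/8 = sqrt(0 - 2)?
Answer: 8160 + 1360*I*sqrt(2) ≈ 8160.0 + 1923.3*I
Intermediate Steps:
p(G) = -24 + 8*I*sqrt(2) (p(G) = -24 + 8*sqrt(0 - 2) = -24 + 8*sqrt(-2) = -24 + 8*(I*sqrt(2)) = -24 + 8*I*sqrt(2))
b = 6 (b = 2 + (5 - 1) = 2 + 4 = 6)
y(v) = -24 + 2*v**2 + 8*I*sqrt(2) (y(v) = (v**2 + v*v) + (-24 + 8*I*sqrt(2)) = (v**2 + v**2) + (-24 + 8*I*sqrt(2)) = 2*v**2 + (-24 + 8*I*sqrt(2)) = -24 + 2*v**2 + 8*I*sqrt(2))
y(b)*(72 + 98) = (-24 + 2*6**2 + 8*I*sqrt(2))*(72 + 98) = (-24 + 2*36 + 8*I*sqrt(2))*170 = (-24 + 72 + 8*I*sqrt(2))*170 = (48 + 8*I*sqrt(2))*170 = 8160 + 1360*I*sqrt(2)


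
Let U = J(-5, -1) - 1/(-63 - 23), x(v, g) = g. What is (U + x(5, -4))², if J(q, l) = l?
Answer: 184041/7396 ≈ 24.884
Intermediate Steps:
U = -85/86 (U = -1 - 1/(-63 - 23) = -1 - 1/(-86) = -1 - 1*(-1/86) = -1 + 1/86 = -85/86 ≈ -0.98837)
(U + x(5, -4))² = (-85/86 - 4)² = (-429/86)² = 184041/7396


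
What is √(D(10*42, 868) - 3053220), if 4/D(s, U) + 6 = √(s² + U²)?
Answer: √(9159662 - 42745080*√1186)/√(-3 + 14*√1186) ≈ 1747.3*I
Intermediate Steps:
D(s, U) = 4/(-6 + √(U² + s²)) (D(s, U) = 4/(-6 + √(s² + U²)) = 4/(-6 + √(U² + s²)))
√(D(10*42, 868) - 3053220) = √(4/(-6 + √(868² + (10*42)²)) - 3053220) = √(4/(-6 + √(753424 + 420²)) - 3053220) = √(4/(-6 + √(753424 + 176400)) - 3053220) = √(4/(-6 + √929824) - 3053220) = √(4/(-6 + 28*√1186) - 3053220) = √(-3053220 + 4/(-6 + 28*√1186))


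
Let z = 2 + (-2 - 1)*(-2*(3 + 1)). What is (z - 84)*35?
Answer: -2030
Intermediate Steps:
z = 26 (z = 2 - (-6)*4 = 2 - 3*(-8) = 2 + 24 = 26)
(z - 84)*35 = (26 - 84)*35 = -58*35 = -2030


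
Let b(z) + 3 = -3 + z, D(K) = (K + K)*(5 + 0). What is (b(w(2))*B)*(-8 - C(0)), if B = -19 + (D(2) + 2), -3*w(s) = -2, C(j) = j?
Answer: 128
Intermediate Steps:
w(s) = ⅔ (w(s) = -⅓*(-2) = ⅔)
D(K) = 10*K (D(K) = (2*K)*5 = 10*K)
b(z) = -6 + z (b(z) = -3 + (-3 + z) = -6 + z)
B = 3 (B = -19 + (10*2 + 2) = -19 + (20 + 2) = -19 + 22 = 3)
(b(w(2))*B)*(-8 - C(0)) = ((-6 + ⅔)*3)*(-8 - 1*0) = (-16/3*3)*(-8 + 0) = -16*(-8) = 128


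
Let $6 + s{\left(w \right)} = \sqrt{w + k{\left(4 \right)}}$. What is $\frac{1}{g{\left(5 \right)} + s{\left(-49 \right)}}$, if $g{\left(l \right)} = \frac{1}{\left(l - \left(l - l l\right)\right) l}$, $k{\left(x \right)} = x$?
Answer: $- \frac{93625}{1264126} - \frac{46875 i \sqrt{5}}{1264126} \approx -0.074063 - 0.082916 i$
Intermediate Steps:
$s{\left(w \right)} = -6 + \sqrt{4 + w}$ ($s{\left(w \right)} = -6 + \sqrt{w + 4} = -6 + \sqrt{4 + w}$)
$g{\left(l \right)} = \frac{1}{l^{3}}$ ($g{\left(l \right)} = \frac{1}{\left(l + \left(l^{2} - l\right)\right) l} = \frac{1}{l^{2} l} = \frac{1}{l^{3}}$)
$\frac{1}{g{\left(5 \right)} + s{\left(-49 \right)}} = \frac{1}{\frac{1}{125} - \left(6 - \sqrt{4 - 49}\right)} = \frac{1}{\frac{1}{125} - \left(6 - \sqrt{-45}\right)} = \frac{1}{\frac{1}{125} - \left(6 - 3 i \sqrt{5}\right)} = \frac{1}{- \frac{749}{125} + 3 i \sqrt{5}}$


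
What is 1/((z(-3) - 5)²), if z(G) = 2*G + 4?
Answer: 1/49 ≈ 0.020408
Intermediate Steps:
z(G) = 4 + 2*G
1/((z(-3) - 5)²) = 1/(((4 + 2*(-3)) - 5)²) = 1/(((4 - 6) - 5)²) = 1/((-2 - 5)²) = 1/((-7)²) = 1/49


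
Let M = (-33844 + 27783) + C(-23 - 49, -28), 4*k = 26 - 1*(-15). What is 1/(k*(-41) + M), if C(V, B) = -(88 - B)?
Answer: -4/26389 ≈ -0.00015158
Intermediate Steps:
C(V, B) = -88 + B
k = 41/4 (k = (26 - 1*(-15))/4 = (26 + 15)/4 = (¼)*41 = 41/4 ≈ 10.250)
M = -6177 (M = (-33844 + 27783) + (-88 - 28) = -6061 - 116 = -6177)
1/(k*(-41) + M) = 1/((41/4)*(-41) - 6177) = 1/(-1681/4 - 6177) = 1/(-26389/4) = -4/26389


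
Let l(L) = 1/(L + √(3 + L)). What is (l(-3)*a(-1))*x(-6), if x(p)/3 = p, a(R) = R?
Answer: -6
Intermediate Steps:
x(p) = 3*p
(l(-3)*a(-1))*x(-6) = (-1/(-3 + √(3 - 3)))*(3*(-6)) = (-1/(-3 + √0))*(-18) = (-1/(-3 + 0))*(-18) = (-1/(-3))*(-18) = -⅓*(-1)*(-18) = (⅓)*(-18) = -6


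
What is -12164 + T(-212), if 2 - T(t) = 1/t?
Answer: -2578343/212 ≈ -12162.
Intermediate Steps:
T(t) = 2 - 1/t
-12164 + T(-212) = -12164 + (2 - 1/(-212)) = -12164 + (2 - 1*(-1/212)) = -12164 + (2 + 1/212) = -12164 + 425/212 = -2578343/212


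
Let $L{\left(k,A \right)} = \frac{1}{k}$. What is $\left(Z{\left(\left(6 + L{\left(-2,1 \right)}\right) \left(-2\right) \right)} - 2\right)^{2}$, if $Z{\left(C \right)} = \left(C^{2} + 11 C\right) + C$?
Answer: $169$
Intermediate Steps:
$Z{\left(C \right)} = C^{2} + 12 C$
$\left(Z{\left(\left(6 + L{\left(-2,1 \right)}\right) \left(-2\right) \right)} - 2\right)^{2} = \left(\left(6 + \frac{1}{-2}\right) \left(-2\right) \left(12 + \left(6 + \frac{1}{-2}\right) \left(-2\right)\right) - 2\right)^{2} = \left(\left(6 - \frac{1}{2}\right) \left(-2\right) \left(12 + \left(6 - \frac{1}{2}\right) \left(-2\right)\right) - 2\right)^{2} = \left(\frac{11}{2} \left(-2\right) \left(12 + \frac{11}{2} \left(-2\right)\right) - 2\right)^{2} = \left(- 11 \left(12 - 11\right) - 2\right)^{2} = \left(\left(-11\right) 1 - 2\right)^{2} = \left(-11 - 2\right)^{2} = \left(-13\right)^{2} = 169$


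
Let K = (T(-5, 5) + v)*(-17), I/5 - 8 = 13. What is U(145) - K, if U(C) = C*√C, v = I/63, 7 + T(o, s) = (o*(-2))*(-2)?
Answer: -1292/3 + 145*√145 ≈ 1315.4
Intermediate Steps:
I = 105 (I = 40 + 5*13 = 40 + 65 = 105)
T(o, s) = -7 + 4*o (T(o, s) = -7 + (o*(-2))*(-2) = -7 - 2*o*(-2) = -7 + 4*o)
v = 5/3 (v = 105/63 = 105*(1/63) = 5/3 ≈ 1.6667)
U(C) = C^(3/2)
K = 1292/3 (K = ((-7 + 4*(-5)) + 5/3)*(-17) = ((-7 - 20) + 5/3)*(-17) = (-27 + 5/3)*(-17) = -76/3*(-17) = 1292/3 ≈ 430.67)
U(145) - K = 145^(3/2) - 1*1292/3 = 145*√145 - 1292/3 = -1292/3 + 145*√145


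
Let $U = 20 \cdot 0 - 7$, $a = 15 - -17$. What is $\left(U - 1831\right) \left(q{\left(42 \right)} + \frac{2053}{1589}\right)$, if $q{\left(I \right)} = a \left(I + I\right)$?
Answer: $- \frac{7854297830}{1589} \approx -4.9429 \cdot 10^{6}$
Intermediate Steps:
$a = 32$ ($a = 15 + 17 = 32$)
$q{\left(I \right)} = 64 I$ ($q{\left(I \right)} = 32 \left(I + I\right) = 32 \cdot 2 I = 64 I$)
$U = -7$ ($U = 0 - 7 = -7$)
$\left(U - 1831\right) \left(q{\left(42 \right)} + \frac{2053}{1589}\right) = \left(-7 - 1831\right) \left(64 \cdot 42 + \frac{2053}{1589}\right) = - 1838 \left(2688 + 2053 \cdot \frac{1}{1589}\right) = - 1838 \left(2688 + \frac{2053}{1589}\right) = \left(-1838\right) \frac{4273285}{1589} = - \frac{7854297830}{1589}$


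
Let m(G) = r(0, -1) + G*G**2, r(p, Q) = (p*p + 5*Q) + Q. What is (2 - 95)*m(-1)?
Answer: 651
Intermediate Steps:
r(p, Q) = p**2 + 6*Q (r(p, Q) = (p**2 + 5*Q) + Q = p**2 + 6*Q)
m(G) = -6 + G**3 (m(G) = (0**2 + 6*(-1)) + G*G**2 = (0 - 6) + G**3 = -6 + G**3)
(2 - 95)*m(-1) = (2 - 95)*(-6 + (-1)**3) = -93*(-6 - 1) = -93*(-7) = 651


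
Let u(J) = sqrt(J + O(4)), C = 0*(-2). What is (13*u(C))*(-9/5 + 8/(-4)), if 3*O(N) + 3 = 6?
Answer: -247/5 ≈ -49.400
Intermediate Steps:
O(N) = 1 (O(N) = -1 + (1/3)*6 = -1 + 2 = 1)
C = 0
u(J) = sqrt(1 + J) (u(J) = sqrt(J + 1) = sqrt(1 + J))
(13*u(C))*(-9/5 + 8/(-4)) = (13*sqrt(1 + 0))*(-9/5 + 8/(-4)) = (13*sqrt(1))*(-9*1/5 + 8*(-1/4)) = (13*1)*(-9/5 - 2) = 13*(-19/5) = -247/5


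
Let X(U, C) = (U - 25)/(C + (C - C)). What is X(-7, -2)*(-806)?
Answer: -12896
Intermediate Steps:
X(U, C) = (-25 + U)/C (X(U, C) = (-25 + U)/(C + 0) = (-25 + U)/C)
X(-7, -2)*(-806) = ((-25 - 7)/(-2))*(-806) = -½*(-32)*(-806) = 16*(-806) = -12896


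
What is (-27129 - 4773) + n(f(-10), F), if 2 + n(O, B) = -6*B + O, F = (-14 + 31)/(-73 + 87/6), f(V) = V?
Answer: -1244578/39 ≈ -31912.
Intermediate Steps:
F = -34/117 (F = 17/(-73 + 87*(1/6)) = 17/(-73 + 29/2) = 17/(-117/2) = 17*(-2/117) = -34/117 ≈ -0.29060)
n(O, B) = -2 + O - 6*B (n(O, B) = -2 + (-6*B + O) = -2 + (O - 6*B) = -2 + O - 6*B)
(-27129 - 4773) + n(f(-10), F) = (-27129 - 4773) + (-2 - 10 - 6*(-34/117)) = -31902 + (-2 - 10 + 68/39) = -31902 - 400/39 = -1244578/39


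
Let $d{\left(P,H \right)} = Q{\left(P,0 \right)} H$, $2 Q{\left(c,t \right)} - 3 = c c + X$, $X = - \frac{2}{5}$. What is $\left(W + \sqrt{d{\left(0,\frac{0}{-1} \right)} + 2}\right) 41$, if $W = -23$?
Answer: $-943 + 41 \sqrt{2} \approx -885.02$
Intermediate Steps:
$X = - \frac{2}{5}$ ($X = \left(-2\right) \frac{1}{5} = - \frac{2}{5} \approx -0.4$)
$Q{\left(c,t \right)} = \frac{13}{10} + \frac{c^{2}}{2}$ ($Q{\left(c,t \right)} = \frac{3}{2} + \frac{c c - \frac{2}{5}}{2} = \frac{3}{2} + \frac{c^{2} - \frac{2}{5}}{2} = \frac{3}{2} + \frac{- \frac{2}{5} + c^{2}}{2} = \frac{3}{2} + \left(- \frac{1}{5} + \frac{c^{2}}{2}\right) = \frac{13}{10} + \frac{c^{2}}{2}$)
$d{\left(P,H \right)} = H \left(\frac{13}{10} + \frac{P^{2}}{2}\right)$ ($d{\left(P,H \right)} = \left(\frac{13}{10} + \frac{P^{2}}{2}\right) H = H \left(\frac{13}{10} + \frac{P^{2}}{2}\right)$)
$\left(W + \sqrt{d{\left(0,\frac{0}{-1} \right)} + 2}\right) 41 = \left(-23 + \sqrt{\frac{\frac{0}{-1} \left(13 + 5 \cdot 0^{2}\right)}{10} + 2}\right) 41 = \left(-23 + \sqrt{\frac{0 \left(-1\right) \left(13 + 5 \cdot 0\right)}{10} + 2}\right) 41 = \left(-23 + \sqrt{\frac{1}{10} \cdot 0 \left(13 + 0\right) + 2}\right) 41 = \left(-23 + \sqrt{\frac{1}{10} \cdot 0 \cdot 13 + 2}\right) 41 = \left(-23 + \sqrt{0 + 2}\right) 41 = \left(-23 + \sqrt{2}\right) 41 = -943 + 41 \sqrt{2}$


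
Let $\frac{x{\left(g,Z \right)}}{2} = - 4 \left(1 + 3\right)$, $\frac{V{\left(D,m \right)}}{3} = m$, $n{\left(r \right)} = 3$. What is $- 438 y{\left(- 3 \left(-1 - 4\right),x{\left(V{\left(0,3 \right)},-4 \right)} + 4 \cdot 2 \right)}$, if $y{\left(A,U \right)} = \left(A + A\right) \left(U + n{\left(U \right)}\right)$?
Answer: $275940$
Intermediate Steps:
$V{\left(D,m \right)} = 3 m$
$x{\left(g,Z \right)} = -32$ ($x{\left(g,Z \right)} = 2 \left(- 4 \left(1 + 3\right)\right) = 2 \left(\left(-4\right) 4\right) = 2 \left(-16\right) = -32$)
$y{\left(A,U \right)} = 2 A \left(3 + U\right)$ ($y{\left(A,U \right)} = \left(A + A\right) \left(U + 3\right) = 2 A \left(3 + U\right)$)
$- 438 y{\left(- 3 \left(-1 - 4\right),x{\left(V{\left(0,3 \right)},-4 \right)} + 4 \cdot 2 \right)} = - 438 \cdot 2 \left(- 3 \left(-1 - 4\right)\right) \left(3 + \left(-32 + 4 \cdot 2\right)\right) = - 438 \cdot 2 \left(\left(-3\right) \left(-5\right)\right) \left(3 + \left(-32 + 8\right)\right) = - 438 \cdot 2 \cdot 15 \left(3 - 24\right) = - 438 \cdot 2 \cdot 15 \left(-21\right) = \left(-438\right) \left(-630\right) = 275940$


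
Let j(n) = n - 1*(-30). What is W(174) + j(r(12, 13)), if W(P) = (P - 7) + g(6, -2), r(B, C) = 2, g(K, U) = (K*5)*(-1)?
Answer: 169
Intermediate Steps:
g(K, U) = -5*K (g(K, U) = (5*K)*(-1) = -5*K)
j(n) = 30 + n (j(n) = n + 30 = 30 + n)
W(P) = -37 + P (W(P) = (P - 7) - 5*6 = (-7 + P) - 30 = -37 + P)
W(174) + j(r(12, 13)) = (-37 + 174) + (30 + 2) = 137 + 32 = 169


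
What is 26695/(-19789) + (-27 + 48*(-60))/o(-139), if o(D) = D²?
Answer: -573300718/382343269 ≈ -1.4994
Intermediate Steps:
26695/(-19789) + (-27 + 48*(-60))/o(-139) = 26695/(-19789) + (-27 + 48*(-60))/((-139)²) = 26695*(-1/19789) + (-27 - 2880)/19321 = -26695/19789 - 2907*1/19321 = -26695/19789 - 2907/19321 = -573300718/382343269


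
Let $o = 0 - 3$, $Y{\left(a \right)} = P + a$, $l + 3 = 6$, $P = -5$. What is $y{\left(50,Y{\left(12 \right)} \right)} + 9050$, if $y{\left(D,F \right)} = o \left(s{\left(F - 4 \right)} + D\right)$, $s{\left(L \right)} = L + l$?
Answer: $8882$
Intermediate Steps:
$l = 3$ ($l = -3 + 6 = 3$)
$Y{\left(a \right)} = -5 + a$
$o = -3$
$s{\left(L \right)} = 3 + L$ ($s{\left(L \right)} = L + 3 = 3 + L$)
$y{\left(D,F \right)} = 3 - 3 D - 3 F$ ($y{\left(D,F \right)} = - 3 \left(\left(3 + \left(F - 4\right)\right) + D\right) = - 3 \left(\left(3 + \left(-4 + F\right)\right) + D\right) = - 3 \left(\left(-1 + F\right) + D\right) = - 3 \left(-1 + D + F\right) = 3 - 3 D - 3 F$)
$y{\left(50,Y{\left(12 \right)} \right)} + 9050 = \left(3 - 150 - 3 \left(-5 + 12\right)\right) + 9050 = \left(3 - 150 - 21\right) + 9050 = -168 + 9050 = 8882$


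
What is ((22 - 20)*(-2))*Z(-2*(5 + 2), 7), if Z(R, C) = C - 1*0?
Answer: -28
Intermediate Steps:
Z(R, C) = C (Z(R, C) = C + 0 = C)
((22 - 20)*(-2))*Z(-2*(5 + 2), 7) = ((22 - 20)*(-2))*7 = (2*(-2))*7 = -4*7 = -28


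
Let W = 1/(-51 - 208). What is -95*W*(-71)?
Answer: -6745/259 ≈ -26.042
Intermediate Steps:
W = -1/259 (W = 1/(-259) = -1/259 ≈ -0.0038610)
-95*W*(-71) = -95*(-1/259)*(-71) = (95/259)*(-71) = -6745/259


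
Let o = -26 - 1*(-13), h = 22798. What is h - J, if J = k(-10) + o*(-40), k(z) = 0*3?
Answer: 22278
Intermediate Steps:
k(z) = 0
o = -13 (o = -26 + 13 = -13)
J = 520 (J = 0 - 13*(-40) = 0 + 520 = 520)
h - J = 22798 - 1*520 = 22798 - 520 = 22278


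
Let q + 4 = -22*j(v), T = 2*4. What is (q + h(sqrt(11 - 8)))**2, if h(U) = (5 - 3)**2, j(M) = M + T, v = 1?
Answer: 39204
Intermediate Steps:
T = 8
j(M) = 8 + M (j(M) = M + 8 = 8 + M)
h(U) = 4 (h(U) = 2**2 = 4)
q = -202 (q = -4 - 22*(8 + 1) = -4 - 22*9 = -4 - 198 = -202)
(q + h(sqrt(11 - 8)))**2 = (-202 + 4)**2 = (-198)**2 = 39204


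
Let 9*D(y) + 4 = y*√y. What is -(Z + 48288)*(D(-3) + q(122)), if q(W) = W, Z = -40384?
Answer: -8646976/9 + 7904*I*√3/3 ≈ -9.6078e+5 + 4563.4*I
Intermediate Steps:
D(y) = -4/9 + y^(3/2)/9 (D(y) = -4/9 + (y*√y)/9 = -4/9 + y^(3/2)/9)
-(Z + 48288)*(D(-3) + q(122)) = -(-40384 + 48288)*((-4/9 + (-3)^(3/2)/9) + 122) = -7904*((-4/9 + (-3*I*√3)/9) + 122) = -7904*((-4/9 - I*√3/3) + 122) = -7904*(1094/9 - I*√3/3) = -(8646976/9 - 7904*I*√3/3) = -8646976/9 + 7904*I*√3/3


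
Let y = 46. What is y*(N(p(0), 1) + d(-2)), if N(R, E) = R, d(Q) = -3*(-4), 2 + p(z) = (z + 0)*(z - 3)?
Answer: 460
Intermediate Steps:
p(z) = -2 + z*(-3 + z) (p(z) = -2 + (z + 0)*(z - 3) = -2 + z*(-3 + z))
d(Q) = 12
y*(N(p(0), 1) + d(-2)) = 46*((-2 + 0² - 3*0) + 12) = 46*((-2 + 0 + 0) + 12) = 46*(-2 + 12) = 46*10 = 460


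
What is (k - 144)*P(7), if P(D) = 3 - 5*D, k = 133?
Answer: 352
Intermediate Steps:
(k - 144)*P(7) = (133 - 144)*(3 - 5*7) = -11*(3 - 35) = -11*(-32) = 352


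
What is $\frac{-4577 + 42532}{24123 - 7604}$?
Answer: $\frac{37955}{16519} \approx 2.2977$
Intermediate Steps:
$\frac{-4577 + 42532}{24123 - 7604} = \frac{37955}{16519}$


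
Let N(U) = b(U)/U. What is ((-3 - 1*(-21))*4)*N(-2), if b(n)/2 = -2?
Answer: 144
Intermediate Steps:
b(n) = -4 (b(n) = 2*(-2) = -4)
N(U) = -4/U
((-3 - 1*(-21))*4)*N(-2) = ((-3 - 1*(-21))*4)*(-4/(-2)) = ((-3 + 21)*4)*(-4*(-½)) = (18*4)*2 = 72*2 = 144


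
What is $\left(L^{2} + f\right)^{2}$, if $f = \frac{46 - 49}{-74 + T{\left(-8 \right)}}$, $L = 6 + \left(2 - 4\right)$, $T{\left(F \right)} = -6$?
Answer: $\frac{1646089}{6400} \approx 257.2$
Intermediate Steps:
$L = 4$ ($L = 6 - 2 = 4$)
$f = \frac{3}{80}$ ($f = \frac{46 - 49}{-74 - 6} = - \frac{3}{-80} = \left(-3\right) \left(- \frac{1}{80}\right) = \frac{3}{80} \approx 0.0375$)
$\left(L^{2} + f\right)^{2} = \left(4^{2} + \frac{3}{80}\right)^{2} = \left(16 + \frac{3}{80}\right)^{2} = \left(\frac{1283}{80}\right)^{2} = \frac{1646089}{6400}$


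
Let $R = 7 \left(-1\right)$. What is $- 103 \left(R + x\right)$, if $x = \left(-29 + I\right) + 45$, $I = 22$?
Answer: $-3193$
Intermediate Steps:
$R = -7$
$x = 38$ ($x = \left(-29 + 22\right) + 45 = -7 + 45 = 38$)
$- 103 \left(R + x\right) = - 103 \left(-7 + 38\right) = \left(-103\right) 31 = -3193$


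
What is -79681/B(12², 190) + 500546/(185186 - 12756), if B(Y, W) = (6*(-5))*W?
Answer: 1659250703/98285100 ≈ 16.882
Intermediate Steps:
B(Y, W) = -30*W
-79681/B(12², 190) + 500546/(185186 - 12756) = -79681/((-30*190)) + 500546/(185186 - 12756) = -79681/(-5700) + 500546/172430 = -79681*(-1/5700) + 500546*(1/172430) = 79681/5700 + 250273/86215 = 1659250703/98285100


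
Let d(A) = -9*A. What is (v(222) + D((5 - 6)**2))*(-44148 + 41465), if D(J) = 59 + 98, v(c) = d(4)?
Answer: -324643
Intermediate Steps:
v(c) = -36 (v(c) = -9*4 = -36)
D(J) = 157
(v(222) + D((5 - 6)**2))*(-44148 + 41465) = (-36 + 157)*(-44148 + 41465) = 121*(-2683) = -324643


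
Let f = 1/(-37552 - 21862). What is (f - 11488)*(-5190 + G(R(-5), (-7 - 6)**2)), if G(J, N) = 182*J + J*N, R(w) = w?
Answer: 4740296089185/59414 ≈ 7.9784e+7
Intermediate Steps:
f = -1/59414 (f = 1/(-59414) = -1/59414 ≈ -1.6831e-5)
(f - 11488)*(-5190 + G(R(-5), (-7 - 6)**2)) = (-1/59414 - 11488)*(-5190 - 5*(182 + (-7 - 6)**2)) = -682548033*(-5190 - 5*(182 + (-13)**2))/59414 = -682548033*(-5190 - 5*(182 + 169))/59414 = -682548033*(-5190 - 5*351)/59414 = -682548033*(-5190 - 1755)/59414 = -682548033/59414*(-6945) = 4740296089185/59414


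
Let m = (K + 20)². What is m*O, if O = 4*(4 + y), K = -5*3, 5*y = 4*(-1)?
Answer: 320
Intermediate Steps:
y = -⅘ (y = (4*(-1))/5 = (⅕)*(-4) = -⅘ ≈ -0.80000)
K = -15
m = 25 (m = (-15 + 20)² = 5² = 25)
O = 64/5 (O = 4*(4 - ⅘) = 4*(16/5) = 64/5 ≈ 12.800)
m*O = 25*(64/5) = 320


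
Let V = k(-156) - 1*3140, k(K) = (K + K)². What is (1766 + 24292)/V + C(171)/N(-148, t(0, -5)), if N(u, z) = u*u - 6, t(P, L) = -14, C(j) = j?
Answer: 73340871/257859899 ≈ 0.28442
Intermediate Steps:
k(K) = 4*K² (k(K) = (2*K)² = 4*K²)
N(u, z) = -6 + u² (N(u, z) = u² - 6 = -6 + u²)
V = 94204 (V = 4*(-156)² - 1*3140 = 4*24336 - 3140 = 97344 - 3140 = 94204)
(1766 + 24292)/V + C(171)/N(-148, t(0, -5)) = (1766 + 24292)/94204 + 171/(-6 + (-148)²) = 26058*(1/94204) + 171/(-6 + 21904) = 13029/47102 + 171/21898 = 73340871/257859899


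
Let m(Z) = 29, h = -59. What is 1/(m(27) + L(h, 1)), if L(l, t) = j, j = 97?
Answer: 1/126 ≈ 0.0079365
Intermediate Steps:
L(l, t) = 97
1/(m(27) + L(h, 1)) = 1/(29 + 97) = 1/126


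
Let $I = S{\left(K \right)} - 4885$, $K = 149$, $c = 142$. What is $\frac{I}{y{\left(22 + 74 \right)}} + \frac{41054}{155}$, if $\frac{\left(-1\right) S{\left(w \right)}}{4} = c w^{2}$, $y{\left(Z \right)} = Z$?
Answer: $- \frac{1951392031}{14880} \approx -1.3114 \cdot 10^{5}$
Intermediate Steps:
$S{\left(w \right)} = - 568 w^{2}$ ($S{\left(w \right)} = - 4 \cdot 142 w^{2} = - 568 w^{2}$)
$I = -12615053$ ($I = - 568 \cdot 149^{2} - 4885 = \left(-568\right) 22201 - 4885 = -12610168 - 4885 = -12615053$)
$\frac{I}{y{\left(22 + 74 \right)}} + \frac{41054}{155} = - \frac{12615053}{22 + 74} + \frac{41054}{155} = - \frac{12615053}{96} + 41054 \cdot \frac{1}{155} = \left(-12615053\right) \frac{1}{96} + \frac{41054}{155} = - \frac{12615053}{96} + \frac{41054}{155} = - \frac{1951392031}{14880}$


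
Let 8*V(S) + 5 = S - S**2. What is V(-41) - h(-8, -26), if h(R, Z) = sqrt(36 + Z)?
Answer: -1727/8 - sqrt(10) ≈ -219.04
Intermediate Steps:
V(S) = -5/8 - S**2/8 + S/8 (V(S) = -5/8 + (S - S**2)/8 = -5/8 + (-S**2/8 + S/8) = -5/8 - S**2/8 + S/8)
V(-41) - h(-8, -26) = (-5/8 - 1/8*(-41)**2 + (1/8)*(-41)) - sqrt(36 - 26) = (-5/8 - 1/8*1681 - 41/8) - sqrt(10) = (-5/8 - 1681/8 - 41/8) - sqrt(10) = -1727/8 - sqrt(10)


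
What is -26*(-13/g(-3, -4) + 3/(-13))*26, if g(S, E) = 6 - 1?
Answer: 9568/5 ≈ 1913.6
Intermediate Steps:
g(S, E) = 5
-26*(-13/g(-3, -4) + 3/(-13))*26 = -26*(-13/5 + 3/(-13))*26 = -26*(-13*⅕ + 3*(-1/13))*26 = -26*(-13/5 - 3/13)*26 = -26*(-184/65)*26 = (368/5)*26 = 9568/5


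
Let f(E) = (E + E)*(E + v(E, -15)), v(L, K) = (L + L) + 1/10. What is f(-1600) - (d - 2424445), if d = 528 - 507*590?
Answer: 18082727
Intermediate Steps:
d = -298602 (d = 528 - 299130 = -298602)
v(L, K) = ⅒ + 2*L (v(L, K) = 2*L + ⅒ = ⅒ + 2*L)
f(E) = 2*E*(⅒ + 3*E) (f(E) = (E + E)*(E + (⅒ + 2*E)) = (2*E)*(⅒ + 3*E) = 2*E*(⅒ + 3*E))
f(-1600) - (d - 2424445) = (⅕)*(-1600)*(1 + 30*(-1600)) - (-298602 - 2424445) = (⅕)*(-1600)*(1 - 48000) - 1*(-2723047) = (⅕)*(-1600)*(-47999) + 2723047 = 15359680 + 2723047 = 18082727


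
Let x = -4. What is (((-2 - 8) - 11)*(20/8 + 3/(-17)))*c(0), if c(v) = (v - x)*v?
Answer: 0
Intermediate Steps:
c(v) = v*(4 + v) (c(v) = (v - 1*(-4))*v = (v + 4)*v = (4 + v)*v = v*(4 + v))
(((-2 - 8) - 11)*(20/8 + 3/(-17)))*c(0) = (((-2 - 8) - 11)*(20/8 + 3/(-17)))*(0*(4 + 0)) = ((-10 - 11)*(20*(1/8) + 3*(-1/17)))*(0*4) = -21*(5/2 - 3/17)*0 = -21*79/34*0 = -1659/34*0 = 0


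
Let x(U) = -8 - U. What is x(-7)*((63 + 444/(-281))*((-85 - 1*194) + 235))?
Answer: 759396/281 ≈ 2702.5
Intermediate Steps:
x(-7)*((63 + 444/(-281))*((-85 - 1*194) + 235)) = (-8 - 1*(-7))*((63 + 444/(-281))*((-85 - 1*194) + 235)) = (-8 + 7)*((63 + 444*(-1/281))*((-85 - 194) + 235)) = -(63 - 444/281)*(-279 + 235) = -17259*(-44)/281 = -1*(-759396/281) = 759396/281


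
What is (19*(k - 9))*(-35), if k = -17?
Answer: 17290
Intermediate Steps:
(19*(k - 9))*(-35) = (19*(-17 - 9))*(-35) = (19*(-26))*(-35) = -494*(-35) = 17290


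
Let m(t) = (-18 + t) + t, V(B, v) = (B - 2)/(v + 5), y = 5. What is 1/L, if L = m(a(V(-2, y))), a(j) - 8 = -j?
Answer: -5/6 ≈ -0.83333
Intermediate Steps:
V(B, v) = (-2 + B)/(5 + v)
a(j) = 8 - j
m(t) = -18 + 2*t
L = -6/5 (L = -18 + 2*(8 - (-2 - 2)/(5 + 5)) = -18 + 2*(8 - (-4)/10) = -18 + 2*(8 - 1*(-2/5)) = -18 + 2*(8 + 2/5) = -18 + 2*(42/5) = -18 + 84/5 = -6/5 ≈ -1.2000)
1/L = 1/(-6/5) = -5/6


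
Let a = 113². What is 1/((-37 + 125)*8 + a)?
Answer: 1/13473 ≈ 7.4223e-5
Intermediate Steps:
a = 12769
1/((-37 + 125)*8 + a) = 1/((-37 + 125)*8 + 12769) = 1/(88*8 + 12769) = 1/(704 + 12769) = 1/13473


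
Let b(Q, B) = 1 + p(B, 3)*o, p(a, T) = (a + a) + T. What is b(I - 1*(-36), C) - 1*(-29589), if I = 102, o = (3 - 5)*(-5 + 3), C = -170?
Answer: 28242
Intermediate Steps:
o = 4 (o = -2*(-2) = 4)
p(a, T) = T + 2*a (p(a, T) = 2*a + T = T + 2*a)
b(Q, B) = 13 + 8*B (b(Q, B) = 1 + (3 + 2*B)*4 = 1 + (12 + 8*B) = 13 + 8*B)
b(I - 1*(-36), C) - 1*(-29589) = (13 + 8*(-170)) - 1*(-29589) = (13 - 1360) + 29589 = -1347 + 29589 = 28242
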